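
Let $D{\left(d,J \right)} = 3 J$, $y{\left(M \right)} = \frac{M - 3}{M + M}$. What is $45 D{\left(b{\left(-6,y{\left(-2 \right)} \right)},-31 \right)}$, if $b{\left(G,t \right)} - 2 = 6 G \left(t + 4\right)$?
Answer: $-4185$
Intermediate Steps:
$y{\left(M \right)} = \frac{-3 + M}{2 M}$
$b{\left(G,t \right)} = 2 + 6 G \left(4 + t\right)$ ($b{\left(G,t \right)} = 2 + 6 G \left(t + 4\right) = 2 + 6 G \left(4 + t\right)$)
$45 D{\left(b{\left(-6,y{\left(-2 \right)} \right)},-31 \right)} = 45 \cdot 3 \left(-31\right) = 45 \left(-93\right) = -4185$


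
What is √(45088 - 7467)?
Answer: √37621 ≈ 193.96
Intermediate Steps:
√(45088 - 7467) = √37621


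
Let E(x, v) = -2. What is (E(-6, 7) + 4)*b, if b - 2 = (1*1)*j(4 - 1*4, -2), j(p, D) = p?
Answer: 4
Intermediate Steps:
b = 2 (b = 2 + (1*1)*(4 - 1*4) = 2 + 1*(4 - 4) = 2 + 1*0 = 2 + 0 = 2)
(E(-6, 7) + 4)*b = (-2 + 4)*2 = 2*2 = 4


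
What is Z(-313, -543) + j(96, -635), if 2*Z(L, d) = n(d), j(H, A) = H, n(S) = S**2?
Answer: 295041/2 ≈ 1.4752e+5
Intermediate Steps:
Z(L, d) = d**2/2
Z(-313, -543) + j(96, -635) = (1/2)*(-543)**2 + 96 = (1/2)*294849 + 96 = 294849/2 + 96 = 295041/2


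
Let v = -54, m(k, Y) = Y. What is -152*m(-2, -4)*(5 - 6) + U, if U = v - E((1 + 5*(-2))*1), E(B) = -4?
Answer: -658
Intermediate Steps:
U = -50 (U = -54 - 1*(-4) = -54 + 4 = -50)
-152*m(-2, -4)*(5 - 6) + U = -(-608)*(5 - 6) - 50 = -(-608)*(-1) - 50 = -152*4 - 50 = -608 - 50 = -658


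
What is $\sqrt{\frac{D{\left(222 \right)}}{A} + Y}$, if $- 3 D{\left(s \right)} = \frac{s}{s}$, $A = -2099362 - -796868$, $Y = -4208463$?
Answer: $\frac{i \sqrt{64256562038413174530}}{3907482} \approx 2051.5 i$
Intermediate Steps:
$A = -1302494$ ($A = -2099362 + 796868 = -1302494$)
$D{\left(s \right)} = - \frac{1}{3}$ ($D{\left(s \right)} = - \frac{s \frac{1}{s}}{3} = \left(- \frac{1}{3}\right) 1 = - \frac{1}{3}$)
$\sqrt{\frac{D{\left(222 \right)}}{A} + Y} = \sqrt{- \frac{1}{3 \left(-1302494\right)} - 4208463} = \sqrt{\left(- \frac{1}{3}\right) \left(- \frac{1}{1302494}\right) - 4208463} = \sqrt{\frac{1}{3907482} - 4208463} = \sqrt{- \frac{16444493420165}{3907482}} = \frac{i \sqrt{64256562038413174530}}{3907482}$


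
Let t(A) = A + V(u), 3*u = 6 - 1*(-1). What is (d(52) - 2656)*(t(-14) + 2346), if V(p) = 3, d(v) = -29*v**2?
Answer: -189303120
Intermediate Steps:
u = 7/3 (u = (6 - 1*(-1))/3 = (6 + 1)/3 = (1/3)*7 = 7/3 ≈ 2.3333)
t(A) = 3 + A (t(A) = A + 3 = 3 + A)
(d(52) - 2656)*(t(-14) + 2346) = (-29*52**2 - 2656)*((3 - 14) + 2346) = (-29*2704 - 2656)*(-11 + 2346) = (-78416 - 2656)*2335 = -81072*2335 = -189303120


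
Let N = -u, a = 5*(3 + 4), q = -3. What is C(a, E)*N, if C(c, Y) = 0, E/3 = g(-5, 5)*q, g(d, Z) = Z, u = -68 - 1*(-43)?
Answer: 0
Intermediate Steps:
u = -25 (u = -68 + 43 = -25)
E = -45 (E = 3*(5*(-3)) = 3*(-15) = -45)
a = 35 (a = 5*7 = 35)
N = 25 (N = -1*(-25) = 25)
C(a, E)*N = 0*25 = 0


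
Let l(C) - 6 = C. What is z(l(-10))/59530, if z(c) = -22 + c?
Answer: -13/29765 ≈ -0.00043675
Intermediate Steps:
l(C) = 6 + C
z(l(-10))/59530 = (-22 + (6 - 10))/59530 = (-22 - 4)*(1/59530) = -26*1/59530 = -13/29765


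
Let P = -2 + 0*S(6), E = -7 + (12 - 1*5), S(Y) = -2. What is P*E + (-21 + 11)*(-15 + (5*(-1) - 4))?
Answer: 240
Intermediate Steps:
E = 0 (E = -7 + (12 - 5) = -7 + 7 = 0)
P = -2 (P = -2 + 0*(-2) = -2 + 0 = -2)
P*E + (-21 + 11)*(-15 + (5*(-1) - 4)) = -2*0 + (-21 + 11)*(-15 + (5*(-1) - 4)) = 0 - 10*(-15 + (-5 - 4)) = 0 - 10*(-15 - 9) = 0 - 10*(-24) = 0 + 240 = 240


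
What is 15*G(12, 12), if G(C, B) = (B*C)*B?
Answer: 25920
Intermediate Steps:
G(C, B) = C*B²
15*G(12, 12) = 15*(12*12²) = 15*(12*144) = 15*1728 = 25920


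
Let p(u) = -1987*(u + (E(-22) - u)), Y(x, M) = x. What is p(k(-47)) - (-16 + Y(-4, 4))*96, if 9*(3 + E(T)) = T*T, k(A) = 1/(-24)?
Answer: -890779/9 ≈ -98976.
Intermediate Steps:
k(A) = -1/24
E(T) = -3 + T²/9 (E(T) = -3 + (T*T)/9 = -3 + T²/9)
p(u) = -908059/9 (p(u) = -1987*(u + ((-3 + (⅑)*(-22)²) - u)) = -1987*(u + ((-3 + (⅑)*484) - u)) = -1987*(u + ((-3 + 484/9) - u)) = -1987*(u + (457/9 - u)) = -1987*457/9 = -908059/9)
p(k(-47)) - (-16 + Y(-4, 4))*96 = -908059/9 - (-16 - 4)*96 = -908059/9 - (-20)*96 = -908059/9 - 1*(-1920) = -908059/9 + 1920 = -890779/9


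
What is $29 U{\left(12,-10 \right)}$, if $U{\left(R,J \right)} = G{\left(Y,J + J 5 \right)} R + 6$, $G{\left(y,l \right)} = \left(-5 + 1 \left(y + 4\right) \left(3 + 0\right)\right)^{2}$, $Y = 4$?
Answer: $125802$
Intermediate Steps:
$G{\left(y,l \right)} = \left(7 + 3 y\right)^{2}$ ($G{\left(y,l \right)} = \left(-5 + 1 \left(4 + y\right) 3\right)^{2} = \left(-5 + 1 \left(12 + 3 y\right)\right)^{2} = \left(-5 + \left(12 + 3 y\right)\right)^{2} = \left(7 + 3 y\right)^{2}$)
$U{\left(R,J \right)} = 6 + 361 R$ ($U{\left(R,J \right)} = \left(7 + 3 \cdot 4\right)^{2} R + 6 = \left(7 + 12\right)^{2} R + 6 = 19^{2} R + 6 = 361 R + 6 = 6 + 361 R$)
$29 U{\left(12,-10 \right)} = 29 \left(6 + 361 \cdot 12\right) = 29 \left(6 + 4332\right) = 29 \cdot 4338 = 125802$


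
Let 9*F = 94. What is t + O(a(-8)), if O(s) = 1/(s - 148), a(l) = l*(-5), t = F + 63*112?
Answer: 763175/108 ≈ 7066.4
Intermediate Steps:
F = 94/9 (F = (1/9)*94 = 94/9 ≈ 10.444)
t = 63598/9 (t = 94/9 + 63*112 = 94/9 + 7056 = 63598/9 ≈ 7066.4)
a(l) = -5*l
O(s) = 1/(-148 + s)
t + O(a(-8)) = 63598/9 + 1/(-148 - 5*(-8)) = 63598/9 + 1/(-148 + 40) = 63598/9 + 1/(-108) = 63598/9 - 1/108 = 763175/108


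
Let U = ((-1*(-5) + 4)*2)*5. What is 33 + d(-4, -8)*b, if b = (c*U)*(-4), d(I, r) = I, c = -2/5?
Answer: -543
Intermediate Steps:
c = -⅖ (c = -2*⅕ = -⅖ ≈ -0.40000)
U = 90 (U = ((5 + 4)*2)*5 = (9*2)*5 = 18*5 = 90)
b = 144 (b = -⅖*90*(-4) = -36*(-4) = 144)
33 + d(-4, -8)*b = 33 - 4*144 = 33 - 576 = -543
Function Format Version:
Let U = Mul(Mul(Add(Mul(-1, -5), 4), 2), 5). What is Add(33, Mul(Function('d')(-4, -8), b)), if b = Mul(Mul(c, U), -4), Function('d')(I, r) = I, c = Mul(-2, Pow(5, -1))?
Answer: -543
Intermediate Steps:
c = Rational(-2, 5) (c = Mul(-2, Rational(1, 5)) = Rational(-2, 5) ≈ -0.40000)
U = 90 (U = Mul(Mul(Add(5, 4), 2), 5) = Mul(Mul(9, 2), 5) = Mul(18, 5) = 90)
b = 144 (b = Mul(Mul(Rational(-2, 5), 90), -4) = Mul(-36, -4) = 144)
Add(33, Mul(Function('d')(-4, -8), b)) = Add(33, Mul(-4, 144)) = Add(33, -576) = -543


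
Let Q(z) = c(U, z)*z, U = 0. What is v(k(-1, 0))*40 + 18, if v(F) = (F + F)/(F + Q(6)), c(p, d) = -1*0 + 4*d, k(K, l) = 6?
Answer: 106/5 ≈ 21.200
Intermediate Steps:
c(p, d) = 4*d (c(p, d) = 0 + 4*d = 4*d)
Q(z) = 4*z**2 (Q(z) = (4*z)*z = 4*z**2)
v(F) = 2*F/(144 + F) (v(F) = (F + F)/(F + 4*6**2) = (2*F)/(F + 4*36) = (2*F)/(F + 144) = (2*F)/(144 + F) = 2*F/(144 + F))
v(k(-1, 0))*40 + 18 = (2*6/(144 + 6))*40 + 18 = (2*6/150)*40 + 18 = (2*6*(1/150))*40 + 18 = (2/25)*40 + 18 = 16/5 + 18 = 106/5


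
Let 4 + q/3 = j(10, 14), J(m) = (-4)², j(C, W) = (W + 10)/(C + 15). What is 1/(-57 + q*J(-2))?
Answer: -25/5073 ≈ -0.0049281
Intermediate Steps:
j(C, W) = (10 + W)/(15 + C)
J(m) = 16
q = -228/25 (q = -12 + 3*((10 + 14)/(15 + 10)) = -12 + 3*(24/25) = -12 + 72/25 = -228/25 ≈ -9.1200)
1/(-57 + q*J(-2)) = 1/(-57 - 228/25*16) = 1/(-57 - 3648/25) = 1/(-5073/25) = -25/5073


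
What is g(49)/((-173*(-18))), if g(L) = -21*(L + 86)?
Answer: -315/346 ≈ -0.91040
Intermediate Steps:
g(L) = -1806 - 21*L (g(L) = -21*(86 + L) = -1806 - 21*L)
g(49)/((-173*(-18))) = (-1806 - 21*49)/((-173*(-18))) = (-1806 - 1029)/3114 = -2835*1/3114 = -315/346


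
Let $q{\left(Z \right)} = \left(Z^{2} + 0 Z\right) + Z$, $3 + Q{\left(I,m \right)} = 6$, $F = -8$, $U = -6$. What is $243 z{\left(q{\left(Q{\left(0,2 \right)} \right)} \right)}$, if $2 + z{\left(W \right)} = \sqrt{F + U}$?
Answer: $-486 + 243 i \sqrt{14} \approx -486.0 + 909.22 i$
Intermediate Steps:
$Q{\left(I,m \right)} = 3$ ($Q{\left(I,m \right)} = -3 + 6 = 3$)
$q{\left(Z \right)} = Z + Z^{2}$ ($q{\left(Z \right)} = \left(Z^{2} + 0\right) + Z = Z^{2} + Z = Z + Z^{2}$)
$z{\left(W \right)} = -2 + i \sqrt{14}$ ($z{\left(W \right)} = -2 + \sqrt{-8 - 6} = -2 + \sqrt{-14} = -2 + i \sqrt{14}$)
$243 z{\left(q{\left(Q{\left(0,2 \right)} \right)} \right)} = 243 \left(-2 + i \sqrt{14}\right) = -486 + 243 i \sqrt{14}$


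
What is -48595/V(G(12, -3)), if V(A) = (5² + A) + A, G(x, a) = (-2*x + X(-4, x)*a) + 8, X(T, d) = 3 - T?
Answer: 48595/49 ≈ 991.73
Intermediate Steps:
G(x, a) = 8 - 2*x + 7*a (G(x, a) = (-2*x + (3 - 1*(-4))*a) + 8 = (-2*x + (3 + 4)*a) + 8 = (-2*x + 7*a) + 8 = 8 - 2*x + 7*a)
V(A) = 25 + 2*A (V(A) = (25 + A) + A = 25 + 2*A)
-48595/V(G(12, -3)) = -48595/(25 + 2*(8 - 2*12 + 7*(-3))) = -48595/(25 + 2*(8 - 24 - 21)) = -48595/(25 + 2*(-37)) = -48595/(25 - 74) = -48595/(-49) = -48595*(-1/49) = 48595/49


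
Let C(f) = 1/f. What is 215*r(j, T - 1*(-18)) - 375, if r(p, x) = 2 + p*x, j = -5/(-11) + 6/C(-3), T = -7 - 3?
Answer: -331355/11 ≈ -30123.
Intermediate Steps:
T = -10
j = -193/11 (j = -5/(-11) + 6/(1/(-3)) = -5*(-1/11) + 6/(-⅓) = 5/11 + 6*(-3) = 5/11 - 18 = -193/11 ≈ -17.545)
215*r(j, T - 1*(-18)) - 375 = 215*(2 - 193*(-10 - 1*(-18))/11) - 375 = 215*(2 - 193*(-10 + 18)/11) - 375 = 215*(2 - 193/11*8) - 375 = 215*(2 - 1544/11) - 375 = 215*(-1522/11) - 375 = -327230/11 - 375 = -331355/11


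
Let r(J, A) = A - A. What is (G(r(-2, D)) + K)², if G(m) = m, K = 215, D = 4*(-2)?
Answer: 46225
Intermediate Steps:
D = -8
r(J, A) = 0
(G(r(-2, D)) + K)² = (0 + 215)² = 215² = 46225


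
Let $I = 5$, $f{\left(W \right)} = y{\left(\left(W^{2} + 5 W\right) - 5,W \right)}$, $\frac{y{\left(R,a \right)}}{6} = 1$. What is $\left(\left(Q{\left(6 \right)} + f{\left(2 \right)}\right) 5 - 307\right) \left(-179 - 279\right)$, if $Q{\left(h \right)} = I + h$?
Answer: $101676$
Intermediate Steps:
$y{\left(R,a \right)} = 6$ ($y{\left(R,a \right)} = 6 \cdot 1 = 6$)
$f{\left(W \right)} = 6$
$Q{\left(h \right)} = 5 + h$
$\left(\left(Q{\left(6 \right)} + f{\left(2 \right)}\right) 5 - 307\right) \left(-179 - 279\right) = \left(\left(\left(5 + 6\right) + 6\right) 5 - 307\right) \left(-179 - 279\right) = \left(\left(11 + 6\right) 5 - 307\right) \left(-458\right) = \left(17 \cdot 5 - 307\right) \left(-458\right) = \left(85 - 307\right) \left(-458\right) = \left(-222\right) \left(-458\right) = 101676$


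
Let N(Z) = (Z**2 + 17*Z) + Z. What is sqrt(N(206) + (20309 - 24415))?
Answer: sqrt(42038) ≈ 205.03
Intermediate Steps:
N(Z) = Z**2 + 18*Z
sqrt(N(206) + (20309 - 24415)) = sqrt(206*(18 + 206) + (20309 - 24415)) = sqrt(206*224 - 4106) = sqrt(46144 - 4106) = sqrt(42038)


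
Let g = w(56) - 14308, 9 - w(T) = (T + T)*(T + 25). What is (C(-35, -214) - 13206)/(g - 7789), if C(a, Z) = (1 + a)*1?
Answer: 331/779 ≈ 0.42490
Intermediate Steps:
w(T) = 9 - 2*T*(25 + T) (w(T) = 9 - (T + T)*(T + 25) = 9 - 2*T*(25 + T))
g = -23371 (g = (9 - 50*56 - 2*56²) - 14308 = (9 - 2800 - 2*3136) - 14308 = (9 - 2800 - 6272) - 14308 = -9063 - 14308 = -23371)
C(a, Z) = 1 + a
(C(-35, -214) - 13206)/(g - 7789) = ((1 - 35) - 13206)/(-23371 - 7789) = (-34 - 13206)/(-31160) = -13240*(-1/31160) = 331/779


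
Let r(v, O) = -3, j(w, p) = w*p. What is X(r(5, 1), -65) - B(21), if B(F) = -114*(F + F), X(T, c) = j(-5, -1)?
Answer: 4793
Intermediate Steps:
j(w, p) = p*w
X(T, c) = 5 (X(T, c) = -1*(-5) = 5)
B(F) = -228*F
X(r(5, 1), -65) - B(21) = 5 - (-228)*21 = 5 - 1*(-4788) = 5 + 4788 = 4793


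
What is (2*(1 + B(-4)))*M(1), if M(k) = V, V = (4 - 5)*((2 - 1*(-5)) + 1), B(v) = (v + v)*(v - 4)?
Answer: -1040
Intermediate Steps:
B(v) = 2*v*(-4 + v) (B(v) = (2*v)*(-4 + v) = 2*v*(-4 + v))
V = -8 (V = -((2 + 5) + 1) = -(7 + 1) = -1*8 = -8)
M(k) = -8
(2*(1 + B(-4)))*M(1) = (2*(1 + 2*(-4)*(-4 - 4)))*(-8) = (2*(1 + 2*(-4)*(-8)))*(-8) = (2*(1 + 64))*(-8) = (2*65)*(-8) = 130*(-8) = -1040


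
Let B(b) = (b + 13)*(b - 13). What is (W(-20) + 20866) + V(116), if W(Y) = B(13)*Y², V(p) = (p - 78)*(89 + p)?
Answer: 28656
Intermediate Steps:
B(b) = (-13 + b)*(13 + b) (B(b) = (13 + b)*(-13 + b) = (-13 + b)*(13 + b))
V(p) = (-78 + p)*(89 + p)
W(Y) = 0 (W(Y) = (-169 + 13²)*Y² = (-169 + 169)*Y² = 0*Y² = 0)
(W(-20) + 20866) + V(116) = (0 + 20866) + (-6942 + 116² + 11*116) = 20866 + (-6942 + 13456 + 1276) = 20866 + 7790 = 28656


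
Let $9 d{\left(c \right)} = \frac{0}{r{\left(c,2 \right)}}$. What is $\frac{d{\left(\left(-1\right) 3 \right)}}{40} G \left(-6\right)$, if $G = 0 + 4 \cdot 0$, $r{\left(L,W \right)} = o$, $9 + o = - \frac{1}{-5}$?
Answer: $0$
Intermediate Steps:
$o = - \frac{44}{5}$ ($o = -9 - \frac{1}{-5} = -9 - - \frac{1}{5} = -9 + \frac{1}{5} = - \frac{44}{5} \approx -8.8$)
$r{\left(L,W \right)} = - \frac{44}{5}$
$d{\left(c \right)} = 0$ ($d{\left(c \right)} = \frac{0 \frac{1}{- \frac{44}{5}}}{9} = \frac{0 \left(- \frac{5}{44}\right)}{9} = \frac{1}{9} \cdot 0 = 0$)
$G = 0$ ($G = 0 + 0 = 0$)
$\frac{d{\left(\left(-1\right) 3 \right)}}{40} G \left(-6\right) = \frac{0}{40} \cdot 0 \left(-6\right) = 0 \cdot \frac{1}{40} \cdot 0 \left(-6\right) = 0 \cdot 0 \left(-6\right) = 0 \left(-6\right) = 0$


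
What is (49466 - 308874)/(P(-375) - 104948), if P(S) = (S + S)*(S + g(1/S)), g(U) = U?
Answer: -16213/11019 ≈ -1.4714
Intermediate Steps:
P(S) = 2*S*(S + 1/S) (P(S) = (S + S)*(S + 1/S) = (2*S)*(S + 1/S) = 2*S*(S + 1/S))
(49466 - 308874)/(P(-375) - 104948) = (49466 - 308874)/((2 + 2*(-375)²) - 104948) = -259408/((2 + 2*140625) - 104948) = -259408/((2 + 281250) - 104948) = -259408/(281252 - 104948) = -259408/176304 = -259408*1/176304 = -16213/11019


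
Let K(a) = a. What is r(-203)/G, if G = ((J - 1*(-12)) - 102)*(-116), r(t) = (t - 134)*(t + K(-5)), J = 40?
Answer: 8762/725 ≈ 12.086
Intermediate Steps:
r(t) = (-134 + t)*(-5 + t) (r(t) = (t - 134)*(t - 5) = (-134 + t)*(-5 + t))
G = 5800 (G = ((40 - 1*(-12)) - 102)*(-116) = ((40 + 12) - 102)*(-116) = (52 - 102)*(-116) = -50*(-116) = 5800)
r(-203)/G = (670 + (-203)² - 139*(-203))/5800 = (670 + 41209 + 28217)*(1/5800) = 70096*(1/5800) = 8762/725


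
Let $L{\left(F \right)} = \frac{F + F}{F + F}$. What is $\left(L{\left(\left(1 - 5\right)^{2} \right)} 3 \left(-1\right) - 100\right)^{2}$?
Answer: $10609$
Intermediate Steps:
$L{\left(F \right)} = 1$ ($L{\left(F \right)} = \frac{2 F}{2 F} = 2 F \frac{1}{2 F} = 1$)
$\left(L{\left(\left(1 - 5\right)^{2} \right)} 3 \left(-1\right) - 100\right)^{2} = \left(1 \cdot 3 \left(-1\right) - 100\right)^{2} = \left(3 \left(-1\right) - 100\right)^{2} = \left(-3 - 100\right)^{2} = \left(-103\right)^{2} = 10609$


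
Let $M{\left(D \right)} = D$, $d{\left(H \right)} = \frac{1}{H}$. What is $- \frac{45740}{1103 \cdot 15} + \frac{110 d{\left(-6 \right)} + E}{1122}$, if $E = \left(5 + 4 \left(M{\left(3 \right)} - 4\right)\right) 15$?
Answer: $- \frac{5137543}{1856349} \approx -2.7676$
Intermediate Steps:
$E = 15$ ($E = \left(5 + 4 \left(3 - 4\right)\right) 15 = \left(5 + 4 \left(-1\right)\right) 15 = \left(5 - 4\right) 15 = 1 \cdot 15 = 15$)
$- \frac{45740}{1103 \cdot 15} + \frac{110 d{\left(-6 \right)} + E}{1122} = - \frac{45740}{1103 \cdot 15} + \frac{\frac{110}{-6} + 15}{1122} = - \frac{45740}{16545} + \left(110 \left(- \frac{1}{6}\right) + 15\right) \frac{1}{1122} = \left(-45740\right) \frac{1}{16545} + \left(- \frac{55}{3} + 15\right) \frac{1}{1122} = - \frac{9148}{3309} - \frac{5}{1683} = - \frac{5137543}{1856349}$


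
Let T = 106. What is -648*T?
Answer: -68688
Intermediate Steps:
-648*T = -648*106 = -68688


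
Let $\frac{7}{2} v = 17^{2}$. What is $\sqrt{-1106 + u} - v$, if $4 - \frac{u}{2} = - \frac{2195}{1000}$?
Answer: $- \frac{578}{7} + \frac{i \sqrt{109361}}{10} \approx -82.571 + 33.07 i$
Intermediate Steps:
$u = \frac{1239}{100}$ ($u = 8 - 2 \left(- \frac{2195}{1000}\right) = 8 - 2 \left(\left(-2195\right) \frac{1}{1000}\right) = 8 - - \frac{439}{100} = 8 + \frac{439}{100} = \frac{1239}{100} \approx 12.39$)
$v = \frac{578}{7}$ ($v = \frac{2 \cdot 17^{2}}{7} = \frac{2}{7} \cdot 289 = \frac{578}{7} \approx 82.571$)
$\sqrt{-1106 + u} - v = \sqrt{-1106 + \frac{1239}{100}} - \frac{578}{7} = \sqrt{- \frac{109361}{100}} - \frac{578}{7} = \frac{i \sqrt{109361}}{10} - \frac{578}{7} = - \frac{578}{7} + \frac{i \sqrt{109361}}{10}$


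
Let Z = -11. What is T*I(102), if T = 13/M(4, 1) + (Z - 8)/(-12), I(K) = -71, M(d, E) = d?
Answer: -2059/6 ≈ -343.17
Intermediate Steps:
T = 29/6 (T = 13/4 + (-11 - 8)/(-12) = 13*(¼) - 19*(-1/12) = 13/4 + 19/12 = 29/6 ≈ 4.8333)
T*I(102) = (29/6)*(-71) = -2059/6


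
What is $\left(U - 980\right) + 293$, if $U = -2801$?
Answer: $-3488$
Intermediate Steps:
$\left(U - 980\right) + 293 = \left(-2801 - 980\right) + 293 = -3781 + 293 = -3488$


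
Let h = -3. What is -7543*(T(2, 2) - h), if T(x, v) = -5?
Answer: 15086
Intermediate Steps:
-7543*(T(2, 2) - h) = -7543*(-5 - 1*(-3)) = -7543*(-5 + 3) = -7543*(-2) = 15086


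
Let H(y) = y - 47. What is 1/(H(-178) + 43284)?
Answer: 1/43059 ≈ 2.3224e-5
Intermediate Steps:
H(y) = -47 + y
1/(H(-178) + 43284) = 1/((-47 - 178) + 43284) = 1/(-225 + 43284) = 1/43059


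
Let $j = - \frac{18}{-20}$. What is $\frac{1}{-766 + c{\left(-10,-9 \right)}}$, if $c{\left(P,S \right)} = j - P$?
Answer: $- \frac{10}{7551} \approx -0.0013243$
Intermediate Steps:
$j = \frac{9}{10}$ ($j = \left(-18\right) \left(- \frac{1}{20}\right) = \frac{9}{10} \approx 0.9$)
$c{\left(P,S \right)} = \frac{9}{10} - P$
$\frac{1}{-766 + c{\left(-10,-9 \right)}} = \frac{1}{-766 + \left(\frac{9}{10} - -10\right)} = \frac{1}{-766 + \left(\frac{9}{10} + 10\right)} = \frac{1}{-766 + \frac{109}{10}} = \frac{1}{- \frac{7551}{10}} = - \frac{10}{7551}$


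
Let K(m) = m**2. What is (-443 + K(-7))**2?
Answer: 155236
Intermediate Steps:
(-443 + K(-7))**2 = (-443 + (-7)**2)**2 = (-443 + 49)**2 = (-394)**2 = 155236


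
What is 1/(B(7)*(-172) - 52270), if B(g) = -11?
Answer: -1/50378 ≈ -1.9850e-5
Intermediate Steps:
1/(B(7)*(-172) - 52270) = 1/(-11*(-172) - 52270) = 1/(1892 - 52270) = 1/(-50378) = -1/50378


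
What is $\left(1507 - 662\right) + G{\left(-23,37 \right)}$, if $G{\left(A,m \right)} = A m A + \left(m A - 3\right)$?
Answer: $19564$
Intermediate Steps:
$G{\left(A,m \right)} = -3 + A m + m A^{2}$ ($G{\left(A,m \right)} = m A^{2} + \left(A m - 3\right) = m A^{2} + \left(-3 + A m\right) = -3 + A m + m A^{2}$)
$\left(1507 - 662\right) + G{\left(-23,37 \right)} = \left(1507 - 662\right) - \left(854 - 19573\right) = 845 - -18719 = 845 + 18719 = 19564$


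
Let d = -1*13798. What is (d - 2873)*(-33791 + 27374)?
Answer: 106977807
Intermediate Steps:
d = -13798
(d - 2873)*(-33791 + 27374) = (-13798 - 2873)*(-33791 + 27374) = -16671*(-6417) = 106977807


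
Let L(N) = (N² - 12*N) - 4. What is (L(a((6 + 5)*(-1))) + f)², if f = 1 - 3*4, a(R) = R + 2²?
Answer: 13924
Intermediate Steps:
a(R) = 4 + R (a(R) = R + 4 = 4 + R)
f = -11 (f = 1 - 12 = -11)
L(N) = -4 + N² - 12*N
(L(a((6 + 5)*(-1))) + f)² = ((-4 + (4 + (6 + 5)*(-1))² - 12*(4 + (6 + 5)*(-1))) - 11)² = ((-4 + (4 + 11*(-1))² - 12*(4 + 11*(-1))) - 11)² = ((-4 + (4 - 11)² - 12*(4 - 11)) - 11)² = ((-4 + (-7)² - 12*(-7)) - 11)² = ((-4 + 49 + 84) - 11)² = (129 - 11)² = 118² = 13924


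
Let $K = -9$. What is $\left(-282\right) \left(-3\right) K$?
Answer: $-7614$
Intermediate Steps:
$\left(-282\right) \left(-3\right) K = \left(-282\right) \left(-3\right) \left(-9\right) = 846 \left(-9\right) = -7614$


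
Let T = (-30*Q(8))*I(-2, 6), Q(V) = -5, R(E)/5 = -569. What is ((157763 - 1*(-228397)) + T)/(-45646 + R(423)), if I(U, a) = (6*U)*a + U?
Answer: -375060/48491 ≈ -7.7346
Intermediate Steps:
R(E) = -2845 (R(E) = 5*(-569) = -2845)
I(U, a) = U + 6*U*a (I(U, a) = 6*U*a + U = U + 6*U*a)
T = -11100 (T = (-30*(-5))*(-2*(1 + 6*6)) = 150*(-2*(1 + 36)) = 150*(-2*37) = 150*(-74) = -11100)
((157763 - 1*(-228397)) + T)/(-45646 + R(423)) = ((157763 - 1*(-228397)) - 11100)/(-45646 - 2845) = ((157763 + 228397) - 11100)/(-48491) = (386160 - 11100)*(-1/48491) = 375060*(-1/48491) = -375060/48491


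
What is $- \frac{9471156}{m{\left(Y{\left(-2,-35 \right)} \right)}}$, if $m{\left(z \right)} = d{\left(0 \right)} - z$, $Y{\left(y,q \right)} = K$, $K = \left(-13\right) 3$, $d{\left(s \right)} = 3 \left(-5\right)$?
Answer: $- \frac{789263}{2} \approx -3.9463 \cdot 10^{5}$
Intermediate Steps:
$d{\left(s \right)} = -15$
$K = -39$
$Y{\left(y,q \right)} = -39$
$m{\left(z \right)} = -15 - z$
$- \frac{9471156}{m{\left(Y{\left(-2,-35 \right)} \right)}} = - \frac{9471156}{-15 - -39} = - \frac{9471156}{-15 + 39} = - \frac{9471156}{24} = \left(-9471156\right) \frac{1}{24} = - \frac{789263}{2}$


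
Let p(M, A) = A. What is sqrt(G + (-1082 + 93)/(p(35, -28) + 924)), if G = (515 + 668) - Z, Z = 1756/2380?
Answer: sqrt(107048857370)/9520 ≈ 34.368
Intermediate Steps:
Z = 439/595 (Z = 1756*(1/2380) = 439/595 ≈ 0.73781)
G = 703446/595 (G = (515 + 668) - 1*439/595 = 1183 - 439/595 = 703446/595 ≈ 1182.3)
sqrt(G + (-1082 + 93)/(p(35, -28) + 924)) = sqrt(703446/595 + (-1082 + 93)/(-28 + 924)) = sqrt(703446/595 - 989/896) = sqrt(89957023/76160) = sqrt(107048857370)/9520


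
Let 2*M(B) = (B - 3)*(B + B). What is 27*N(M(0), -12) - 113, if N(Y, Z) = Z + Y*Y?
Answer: -437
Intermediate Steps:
M(B) = B*(-3 + B) (M(B) = ((B - 3)*(B + B))/2 = ((-3 + B)*(2*B))/2 = (2*B*(-3 + B))/2 = B*(-3 + B))
N(Y, Z) = Z + Y²
27*N(M(0), -12) - 113 = 27*(-12 + (0*(-3 + 0))²) - 113 = 27*(-12 + (0*(-3))²) - 113 = 27*(-12 + 0²) - 113 = 27*(-12 + 0) - 113 = 27*(-12) - 113 = -324 - 113 = -437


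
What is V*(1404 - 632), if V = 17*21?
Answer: 275604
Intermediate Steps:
V = 357
V*(1404 - 632) = 357*(1404 - 632) = 357*772 = 275604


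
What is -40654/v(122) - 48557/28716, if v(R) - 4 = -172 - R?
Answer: 576669367/4163820 ≈ 138.50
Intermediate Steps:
v(R) = -168 - R (v(R) = 4 + (-172 - R) = -168 - R)
-40654/v(122) - 48557/28716 = -40654/(-168 - 1*122) - 48557/28716 = -40654/(-168 - 122) - 48557*1/28716 = -40654/(-290) - 48557/28716 = -40654*(-1/290) - 48557/28716 = 20327/145 - 48557/28716 = 576669367/4163820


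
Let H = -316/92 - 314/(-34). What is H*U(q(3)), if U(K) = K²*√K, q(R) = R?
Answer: 20412*√3/391 ≈ 90.421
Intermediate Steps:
U(K) = K^(5/2)
H = 2268/391 (H = -316*1/92 - 314*(-1/34) = -79/23 + 157/17 = 2268/391 ≈ 5.8005)
H*U(q(3)) = 2268*3^(5/2)/391 = 2268*(9*√3)/391 = 20412*√3/391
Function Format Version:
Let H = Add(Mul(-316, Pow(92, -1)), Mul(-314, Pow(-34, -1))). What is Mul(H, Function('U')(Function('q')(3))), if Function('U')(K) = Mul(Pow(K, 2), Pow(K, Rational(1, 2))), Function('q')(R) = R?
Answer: Mul(Rational(20412, 391), Pow(3, Rational(1, 2))) ≈ 90.421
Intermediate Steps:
Function('U')(K) = Pow(K, Rational(5, 2))
H = Rational(2268, 391) (H = Add(Mul(-316, Rational(1, 92)), Mul(-314, Rational(-1, 34))) = Add(Rational(-79, 23), Rational(157, 17)) = Rational(2268, 391) ≈ 5.8005)
Mul(H, Function('U')(Function('q')(3))) = Mul(Rational(2268, 391), Pow(3, Rational(5, 2))) = Mul(Rational(2268, 391), Mul(9, Pow(3, Rational(1, 2)))) = Mul(Rational(20412, 391), Pow(3, Rational(1, 2)))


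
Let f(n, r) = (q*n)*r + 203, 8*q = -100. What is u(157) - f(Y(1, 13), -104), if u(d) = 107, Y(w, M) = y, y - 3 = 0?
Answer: -3996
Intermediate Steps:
q = -25/2 (q = (1/8)*(-100) = -25/2 ≈ -12.500)
y = 3 (y = 3 + 0 = 3)
Y(w, M) = 3
f(n, r) = 203 - 25*n*r/2 (f(n, r) = (-25*n/2)*r + 203 = -25*n*r/2 + 203 = 203 - 25*n*r/2)
u(157) - f(Y(1, 13), -104) = 107 - (203 - 25/2*3*(-104)) = 107 - (203 + 3900) = 107 - 1*4103 = 107 - 4103 = -3996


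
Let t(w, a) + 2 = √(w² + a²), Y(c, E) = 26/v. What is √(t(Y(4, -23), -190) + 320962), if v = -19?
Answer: √(115866560 + 38*√3258194)/19 ≈ 566.70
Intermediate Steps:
Y(c, E) = -26/19 (Y(c, E) = 26/(-19) = 26*(-1/19) = -26/19)
t(w, a) = -2 + √(a² + w²) (t(w, a) = -2 + √(w² + a²) = -2 + √(a² + w²))
√(t(Y(4, -23), -190) + 320962) = √((-2 + √((-190)² + (-26/19)²)) + 320962) = √((-2 + √(36100 + 676/361)) + 320962) = √((-2 + √(13032776/361)) + 320962) = √((-2 + 2*√3258194/19) + 320962) = √(320960 + 2*√3258194/19)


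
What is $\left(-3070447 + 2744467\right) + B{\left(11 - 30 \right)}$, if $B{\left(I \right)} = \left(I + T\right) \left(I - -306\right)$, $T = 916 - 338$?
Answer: $-165547$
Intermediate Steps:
$T = 578$ ($T = 916 - 338 = 578$)
$B{\left(I \right)} = \left(306 + I\right) \left(578 + I\right)$ ($B{\left(I \right)} = \left(I + 578\right) \left(I - -306\right) = \left(578 + I\right) \left(I + 306\right) = \left(578 + I\right) \left(306 + I\right) = \left(306 + I\right) \left(578 + I\right)$)
$\left(-3070447 + 2744467\right) + B{\left(11 - 30 \right)} = \left(-3070447 + 2744467\right) + \left(176868 + \left(11 - 30\right)^{2} + 884 \left(11 - 30\right)\right) = -325980 + \left(176868 + \left(11 - 30\right)^{2} + 884 \left(11 - 30\right)\right) = -325980 + \left(176868 + \left(-19\right)^{2} + 884 \left(-19\right)\right) = -325980 + \left(176868 + 361 - 16796\right) = -325980 + 160433 = -165547$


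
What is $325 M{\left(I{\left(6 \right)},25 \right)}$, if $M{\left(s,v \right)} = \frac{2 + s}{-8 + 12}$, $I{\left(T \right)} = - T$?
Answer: $-325$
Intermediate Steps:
$M{\left(s,v \right)} = \frac{1}{2} + \frac{s}{4}$ ($M{\left(s,v \right)} = \frac{2 + s}{4} = \left(2 + s\right) \frac{1}{4} = \frac{1}{2} + \frac{s}{4}$)
$325 M{\left(I{\left(6 \right)},25 \right)} = 325 \left(\frac{1}{2} + \frac{\left(-1\right) 6}{4}\right) = 325 \left(\frac{1}{2} + \frac{1}{4} \left(-6\right)\right) = 325 \left(\frac{1}{2} - \frac{3}{2}\right) = 325 \left(-1\right) = -325$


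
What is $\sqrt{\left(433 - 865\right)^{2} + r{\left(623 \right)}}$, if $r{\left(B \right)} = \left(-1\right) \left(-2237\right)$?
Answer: $\sqrt{188861} \approx 434.58$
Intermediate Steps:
$r{\left(B \right)} = 2237$
$\sqrt{\left(433 - 865\right)^{2} + r{\left(623 \right)}} = \sqrt{\left(433 - 865\right)^{2} + 2237} = \sqrt{\left(-432\right)^{2} + 2237} = \sqrt{186624 + 2237} = \sqrt{188861}$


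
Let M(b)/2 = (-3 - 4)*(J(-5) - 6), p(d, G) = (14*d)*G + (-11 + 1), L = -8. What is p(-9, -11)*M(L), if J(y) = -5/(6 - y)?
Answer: 1367744/11 ≈ 1.2434e+5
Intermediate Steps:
p(d, G) = -10 + 14*G*d (p(d, G) = 14*G*d - 10 = -10 + 14*G*d)
M(b) = 994/11 (M(b) = 2*((-3 - 4)*(5/(-6 - 5) - 6)) = 2*(-7*(5/(-11) - 6)) = 2*(-7*(5*(-1/11) - 6)) = 2*(-7*(-5/11 - 6)) = 2*(-7*(-71/11)) = 2*(497/11) = 994/11)
p(-9, -11)*M(L) = (-10 + 14*(-11)*(-9))*(994/11) = (-10 + 1386)*(994/11) = 1376*(994/11) = 1367744/11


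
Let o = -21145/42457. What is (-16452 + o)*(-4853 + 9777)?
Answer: -3439530743116/42457 ≈ -8.1012e+7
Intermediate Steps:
o = -21145/42457 (o = -21145*1/42457 = -21145/42457 ≈ -0.49803)
(-16452 + o)*(-4853 + 9777) = (-16452 - 21145/42457)*(-4853 + 9777) = -698523709/42457*4924 = -3439530743116/42457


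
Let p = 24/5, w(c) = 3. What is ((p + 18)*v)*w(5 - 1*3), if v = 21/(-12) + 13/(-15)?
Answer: -8949/50 ≈ -178.98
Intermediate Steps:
v = -157/60 (v = 21*(-1/12) + 13*(-1/15) = -7/4 - 13/15 = -157/60 ≈ -2.6167)
p = 24/5 (p = 24*(1/5) = 24/5 ≈ 4.8000)
((p + 18)*v)*w(5 - 1*3) = ((24/5 + 18)*(-157/60))*3 = ((114/5)*(-157/60))*3 = -2983/50*3 = -8949/50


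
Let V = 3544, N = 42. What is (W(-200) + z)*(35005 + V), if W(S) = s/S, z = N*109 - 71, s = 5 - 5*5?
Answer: 1737441979/10 ≈ 1.7374e+8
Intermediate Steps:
s = -20 (s = 5 - 25 = -20)
z = 4507 (z = 42*109 - 71 = 4578 - 71 = 4507)
W(S) = -20/S
(W(-200) + z)*(35005 + V) = (-20/(-200) + 4507)*(35005 + 3544) = (-20*(-1/200) + 4507)*38549 = (⅒ + 4507)*38549 = (45071/10)*38549 = 1737441979/10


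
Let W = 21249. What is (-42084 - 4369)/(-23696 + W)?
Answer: 46453/2447 ≈ 18.984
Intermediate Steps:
(-42084 - 4369)/(-23696 + W) = (-42084 - 4369)/(-23696 + 21249) = -46453/(-2447) = -46453*(-1/2447) = 46453/2447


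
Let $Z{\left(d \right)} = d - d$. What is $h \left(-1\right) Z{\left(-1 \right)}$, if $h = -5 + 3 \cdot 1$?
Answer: $0$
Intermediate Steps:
$Z{\left(d \right)} = 0$
$h = -2$ ($h = -5 + 3 = -2$)
$h \left(-1\right) Z{\left(-1 \right)} = \left(-2\right) \left(-1\right) 0 = 2 \cdot 0 = 0$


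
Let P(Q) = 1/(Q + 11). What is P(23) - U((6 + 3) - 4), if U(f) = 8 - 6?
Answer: -67/34 ≈ -1.9706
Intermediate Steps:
P(Q) = 1/(11 + Q)
U(f) = 2
P(23) - U((6 + 3) - 4) = 1/(11 + 23) - 1*2 = 1/34 - 2 = -67/34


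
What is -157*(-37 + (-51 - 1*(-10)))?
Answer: 12246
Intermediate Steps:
-157*(-37 + (-51 - 1*(-10))) = -157*(-37 + (-51 + 10)) = -157*(-37 - 41) = -157*(-78) = 12246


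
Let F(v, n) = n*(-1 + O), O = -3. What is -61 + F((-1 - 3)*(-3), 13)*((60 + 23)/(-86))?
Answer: -465/43 ≈ -10.814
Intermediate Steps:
F(v, n) = -4*n (F(v, n) = n*(-1 - 3) = n*(-4) = -4*n)
-61 + F((-1 - 3)*(-3), 13)*((60 + 23)/(-86)) = -61 + (-4*13)*((60 + 23)/(-86)) = -61 - 4316*(-1)/86 = -61 - 52*(-83/86) = -61 + 2158/43 = -465/43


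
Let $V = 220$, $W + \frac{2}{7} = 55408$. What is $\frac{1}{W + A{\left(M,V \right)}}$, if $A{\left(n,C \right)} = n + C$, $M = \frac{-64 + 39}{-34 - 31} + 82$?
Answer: $\frac{91}{5069619} \approx 1.795 \cdot 10^{-5}$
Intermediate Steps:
$W = \frac{387854}{7}$ ($W = - \frac{2}{7} + 55408 = \frac{387854}{7} \approx 55408.0$)
$M = \frac{1071}{13}$ ($M = - \frac{25}{-65} + 82 = \left(-25\right) \left(- \frac{1}{65}\right) + 82 = \frac{5}{13} + 82 = \frac{1071}{13} \approx 82.385$)
$A{\left(n,C \right)} = C + n$
$\frac{1}{W + A{\left(M,V \right)}} = \frac{1}{\frac{387854}{7} + \left(220 + \frac{1071}{13}\right)} = \frac{1}{\frac{387854}{7} + \frac{3931}{13}} = \frac{1}{\frac{5069619}{91}} = \frac{91}{5069619}$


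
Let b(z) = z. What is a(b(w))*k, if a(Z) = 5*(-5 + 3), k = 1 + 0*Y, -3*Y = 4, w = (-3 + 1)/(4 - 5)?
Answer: -10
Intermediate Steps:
w = 2 (w = -2/(-1) = -2*(-1) = 2)
Y = -4/3 (Y = -1/3*4 = -4/3 ≈ -1.3333)
k = 1 (k = 1 + 0*(-4/3) = 1 + 0 = 1)
a(Z) = -10 (a(Z) = 5*(-2) = -10)
a(b(w))*k = -10*1 = -10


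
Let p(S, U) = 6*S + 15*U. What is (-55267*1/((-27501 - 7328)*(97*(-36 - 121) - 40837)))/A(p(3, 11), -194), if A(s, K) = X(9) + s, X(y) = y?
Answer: -3251/22054280064 ≈ -1.4741e-7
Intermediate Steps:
A(s, K) = 9 + s
(-55267*1/((-27501 - 7328)*(97*(-36 - 121) - 40837)))/A(p(3, 11), -194) = (-55267*1/((-27501 - 7328)*(97*(-36 - 121) - 40837)))/(9 + (6*3 + 15*11)) = (-55267*(-1/(34829*(97*(-157) - 40837))))/(9 + (18 + 165)) = (-55267*(-1/(34829*(-15229 - 40837))))/(9 + 183) = -55267/((-34829*(-56066)))/192 = -55267/1952722714*(1/192) = -55267*1/1952722714*(1/192) = -3251/114866042*1/192 = -3251/22054280064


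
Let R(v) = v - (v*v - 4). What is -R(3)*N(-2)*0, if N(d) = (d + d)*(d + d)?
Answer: 0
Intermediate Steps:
N(d) = 4*d² (N(d) = (2*d)*(2*d) = 4*d²)
R(v) = 4 + v - v² (R(v) = v - (v² - 4) = v - (-4 + v²) = v + (4 - v²) = 4 + v - v²)
-R(3)*N(-2)*0 = -(4 + 3 - 1*3²)*(4*(-2)²)*0 = -(4 + 3 - 1*9)*(4*4)*0 = -(4 + 3 - 9)*16*0 = -(-2*16)*0 = -(-32)*0 = -1*0 = 0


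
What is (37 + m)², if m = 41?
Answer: 6084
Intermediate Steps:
(37 + m)² = (37 + 41)² = 78² = 6084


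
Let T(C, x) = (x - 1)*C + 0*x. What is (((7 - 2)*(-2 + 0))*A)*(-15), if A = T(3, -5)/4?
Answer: -675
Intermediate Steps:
T(C, x) = C*(-1 + x) (T(C, x) = (-1 + x)*C + 0 = C*(-1 + x) + 0 = C*(-1 + x))
A = -9/2 (A = (3*(-1 - 5))/4 = (3*(-6))*(¼) = -18*¼ = -9/2 ≈ -4.5000)
(((7 - 2)*(-2 + 0))*A)*(-15) = (((7 - 2)*(-2 + 0))*(-9/2))*(-15) = ((5*(-2))*(-9/2))*(-15) = -10*(-9/2)*(-15) = 45*(-15) = -675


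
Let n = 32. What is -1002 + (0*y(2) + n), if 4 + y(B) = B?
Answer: -970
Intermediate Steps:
y(B) = -4 + B
-1002 + (0*y(2) + n) = -1002 + (0*(-4 + 2) + 32) = -1002 + (0*(-2) + 32) = -1002 + (0 + 32) = -1002 + 32 = -970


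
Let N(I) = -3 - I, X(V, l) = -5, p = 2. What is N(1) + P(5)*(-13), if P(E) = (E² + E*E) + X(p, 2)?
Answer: -589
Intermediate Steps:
P(E) = -5 + 2*E² (P(E) = (E² + E*E) - 5 = (E² + E²) - 5 = 2*E² - 5 = -5 + 2*E²)
N(1) + P(5)*(-13) = (-3 - 1*1) + (-5 + 2*5²)*(-13) = (-3 - 1) + (-5 + 2*25)*(-13) = -4 + (-5 + 50)*(-13) = -4 + 45*(-13) = -4 - 585 = -589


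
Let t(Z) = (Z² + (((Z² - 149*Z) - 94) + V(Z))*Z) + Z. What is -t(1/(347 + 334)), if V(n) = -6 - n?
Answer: 46013807/315821241 ≈ 0.14570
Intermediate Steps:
t(Z) = Z + Z² + Z*(-100 + Z² - 150*Z) (t(Z) = (Z² + (((Z² - 149*Z) - 94) + (-6 - Z))*Z) + Z = (Z² + ((-94 + Z² - 149*Z) + (-6 - Z))*Z) + Z = (Z² + (-100 + Z² - 150*Z)*Z) + Z = (Z² + Z*(-100 + Z² - 150*Z)) + Z = Z + Z² + Z*(-100 + Z² - 150*Z))
-t(1/(347 + 334)) = -(-99 + (1/(347 + 334))² - 149/(347 + 334))/(347 + 334) = -(-99 + (1/681)² - 149/681)/681 = -(-99 + (1/681)² - 149*1/681)/681 = -(-99 + 1/463761 - 149/681)/681 = -(-46013807)/(681*463761) = -1*(-46013807/315821241) = 46013807/315821241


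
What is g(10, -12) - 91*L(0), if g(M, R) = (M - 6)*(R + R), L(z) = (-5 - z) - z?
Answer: 359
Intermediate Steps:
L(z) = -5 - 2*z
g(M, R) = 2*R*(-6 + M) (g(M, R) = (-6 + M)*(2*R) = 2*R*(-6 + M))
g(10, -12) - 91*L(0) = 2*(-12)*(-6 + 10) - 91*(-5 - 2*0) = 2*(-12)*4 - 91*(-5 + 0) = -96 - 91*(-5) = -96 + 455 = 359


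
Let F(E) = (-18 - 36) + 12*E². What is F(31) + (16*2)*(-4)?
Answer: 11350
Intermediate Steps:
F(E) = -54 + 12*E²
F(31) + (16*2)*(-4) = (-54 + 12*31²) + (16*2)*(-4) = (-54 + 12*961) + 32*(-4) = (-54 + 11532) - 128 = 11478 - 128 = 11350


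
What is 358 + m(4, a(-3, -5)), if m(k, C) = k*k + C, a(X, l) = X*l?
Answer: 389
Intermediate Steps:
m(k, C) = C + k**2 (m(k, C) = k**2 + C = C + k**2)
358 + m(4, a(-3, -5)) = 358 + (-3*(-5) + 4**2) = 358 + (15 + 16) = 358 + 31 = 389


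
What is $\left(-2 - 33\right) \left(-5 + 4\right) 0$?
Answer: $0$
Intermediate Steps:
$\left(-2 - 33\right) \left(-5 + 4\right) 0 = - 35 \left(\left(-1\right) 0\right) = \left(-35\right) 0 = 0$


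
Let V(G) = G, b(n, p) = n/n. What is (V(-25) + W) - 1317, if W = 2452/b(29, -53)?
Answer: 1110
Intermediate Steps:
b(n, p) = 1
W = 2452 (W = 2452/1 = 2452*1 = 2452)
(V(-25) + W) - 1317 = (-25 + 2452) - 1317 = 2427 - 1317 = 1110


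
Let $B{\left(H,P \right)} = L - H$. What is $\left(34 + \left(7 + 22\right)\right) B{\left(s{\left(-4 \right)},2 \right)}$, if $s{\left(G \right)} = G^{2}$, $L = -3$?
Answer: $-1197$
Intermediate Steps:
$B{\left(H,P \right)} = -3 - H$
$\left(34 + \left(7 + 22\right)\right) B{\left(s{\left(-4 \right)},2 \right)} = \left(34 + \left(7 + 22\right)\right) \left(-3 - \left(-4\right)^{2}\right) = \left(34 + 29\right) \left(-3 - 16\right) = 63 \left(-3 - 16\right) = 63 \left(-19\right) = -1197$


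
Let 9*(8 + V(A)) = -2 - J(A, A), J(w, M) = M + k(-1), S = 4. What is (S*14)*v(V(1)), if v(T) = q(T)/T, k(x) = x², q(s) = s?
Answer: 56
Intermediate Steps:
J(w, M) = 1 + M (J(w, M) = M + (-1)² = M + 1 = 1 + M)
V(A) = -25/3 - A/9 (V(A) = -8 + (-2 - (1 + A))/9 = -8 + (-2 + (-1 - A))/9 = -8 + (-3 - A)/9 = -8 + (-⅓ - A/9) = -25/3 - A/9)
v(T) = 1 (v(T) = T/T = 1)
(S*14)*v(V(1)) = (4*14)*1 = 56*1 = 56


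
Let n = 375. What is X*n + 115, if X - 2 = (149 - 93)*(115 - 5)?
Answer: 2310865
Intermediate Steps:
X = 6162 (X = 2 + (149 - 93)*(115 - 5) = 2 + 56*110 = 2 + 6160 = 6162)
X*n + 115 = 6162*375 + 115 = 2310750 + 115 = 2310865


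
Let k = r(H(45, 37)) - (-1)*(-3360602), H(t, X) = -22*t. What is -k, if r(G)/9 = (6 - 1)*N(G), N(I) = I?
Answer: 3405152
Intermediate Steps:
r(G) = 45*G (r(G) = 9*((6 - 1)*G) = 9*(5*G) = 45*G)
k = -3405152 (k = 45*(-22*45) - (-1)*(-3360602) = 45*(-990) - 1*3360602 = -44550 - 3360602 = -3405152)
-k = -1*(-3405152) = 3405152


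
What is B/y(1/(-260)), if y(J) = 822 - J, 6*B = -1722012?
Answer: -74620520/213721 ≈ -349.15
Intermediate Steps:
B = -287002 (B = (⅙)*(-1722012) = -287002)
B/y(1/(-260)) = -287002/(822 - 1/(-260)) = -287002/(822 - 1*(-1/260)) = -287002/(822 + 1/260) = -287002/213721/260 = -287002*260/213721 = -74620520/213721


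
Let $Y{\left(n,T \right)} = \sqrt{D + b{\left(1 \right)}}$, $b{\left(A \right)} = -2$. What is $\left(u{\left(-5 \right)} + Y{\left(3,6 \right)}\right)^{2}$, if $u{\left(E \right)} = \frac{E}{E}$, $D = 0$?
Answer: $\left(1 + i \sqrt{2}\right)^{2} \approx -1.0 + 2.8284 i$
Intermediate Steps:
$Y{\left(n,T \right)} = i \sqrt{2}$ ($Y{\left(n,T \right)} = \sqrt{0 - 2} = \sqrt{-2} = i \sqrt{2}$)
$u{\left(E \right)} = 1$
$\left(u{\left(-5 \right)} + Y{\left(3,6 \right)}\right)^{2} = \left(1 + i \sqrt{2}\right)^{2}$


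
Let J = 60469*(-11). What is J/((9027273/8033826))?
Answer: -1781257222778/3009091 ≈ -5.9196e+5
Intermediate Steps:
J = -665159
J/((9027273/8033826)) = -665159/(9027273/8033826) = -665159/(9027273*(1/8033826)) = -665159/3009091/2677942 = -665159*2677942/3009091 = -1781257222778/3009091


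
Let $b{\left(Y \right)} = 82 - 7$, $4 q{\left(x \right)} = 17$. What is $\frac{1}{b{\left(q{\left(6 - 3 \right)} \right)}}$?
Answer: $\frac{1}{75} \approx 0.013333$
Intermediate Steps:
$q{\left(x \right)} = \frac{17}{4}$ ($q{\left(x \right)} = \frac{1}{4} \cdot 17 = \frac{17}{4}$)
$b{\left(Y \right)} = 75$ ($b{\left(Y \right)} = 82 - 7 = 75$)
$\frac{1}{b{\left(q{\left(6 - 3 \right)} \right)}} = \frac{1}{75}$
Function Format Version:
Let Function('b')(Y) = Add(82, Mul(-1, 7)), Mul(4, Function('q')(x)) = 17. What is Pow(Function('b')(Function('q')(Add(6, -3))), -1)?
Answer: Rational(1, 75) ≈ 0.013333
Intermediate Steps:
Function('q')(x) = Rational(17, 4) (Function('q')(x) = Mul(Rational(1, 4), 17) = Rational(17, 4))
Function('b')(Y) = 75 (Function('b')(Y) = Add(82, -7) = 75)
Pow(Function('b')(Function('q')(Add(6, -3))), -1) = Pow(75, -1) = Rational(1, 75)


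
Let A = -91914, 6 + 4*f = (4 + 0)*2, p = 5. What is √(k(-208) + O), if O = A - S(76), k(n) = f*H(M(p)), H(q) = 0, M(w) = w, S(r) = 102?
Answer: 36*I*√71 ≈ 303.34*I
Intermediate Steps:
f = ½ (f = -3/2 + ((4 + 0)*2)/4 = -3/2 + (4*2)/4 = -3/2 + (¼)*8 = -3/2 + 2 = ½ ≈ 0.50000)
k(n) = 0 (k(n) = (½)*0 = 0)
O = -92016 (O = -91914 - 1*102 = -91914 - 102 = -92016)
√(k(-208) + O) = √(0 - 92016) = √(-92016) = 36*I*√71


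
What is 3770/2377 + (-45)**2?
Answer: 4817195/2377 ≈ 2026.6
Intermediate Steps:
3770/2377 + (-45)**2 = 3770*(1/2377) + 2025 = 3770/2377 + 2025 = 4817195/2377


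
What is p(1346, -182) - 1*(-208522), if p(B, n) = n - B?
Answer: 206994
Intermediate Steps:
p(1346, -182) - 1*(-208522) = (-182 - 1*1346) - 1*(-208522) = (-182 - 1346) + 208522 = -1528 + 208522 = 206994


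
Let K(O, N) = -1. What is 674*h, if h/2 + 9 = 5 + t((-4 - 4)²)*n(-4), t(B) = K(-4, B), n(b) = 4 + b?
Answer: -5392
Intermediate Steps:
t(B) = -1
h = -8 (h = -18 + 2*(5 - (4 - 4)) = -18 + 2*(5 - 1*0) = -18 + 2*(5 + 0) = -18 + 2*5 = -18 + 10 = -8)
674*h = 674*(-8) = -5392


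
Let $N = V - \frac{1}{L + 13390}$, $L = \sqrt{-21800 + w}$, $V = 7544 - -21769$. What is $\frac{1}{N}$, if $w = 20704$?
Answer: $\frac{5255621440958}{154058030906300785} - \frac{2 i \sqrt{274}}{154058030906300785} \approx 3.4115 \cdot 10^{-5} - 2.1489 \cdot 10^{-16} i$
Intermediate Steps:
$V = 29313$ ($V = 7544 + 21769 = 29313$)
$L = 2 i \sqrt{274}$ ($L = \sqrt{-21800 + 20704} = \sqrt{-1096} = 2 i \sqrt{274} \approx 33.106 i$)
$N = 29313 - \frac{1}{13390 + 2 i \sqrt{274}}$ ($N = 29313 - \frac{1}{2 i \sqrt{274} + 13390} = 29313 - \frac{1}{13390 + 2 i \sqrt{274}} \approx 29313.0 + 1.8465 \cdot 10^{-7} i$)
$\frac{1}{N} = \frac{1}{\frac{2627810720479}{89646598} + \frac{i \sqrt{274}}{89646598}}$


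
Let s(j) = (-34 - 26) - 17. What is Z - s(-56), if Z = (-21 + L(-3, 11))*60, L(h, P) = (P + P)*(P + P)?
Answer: 27857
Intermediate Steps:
s(j) = -77 (s(j) = -60 - 17 = -77)
L(h, P) = 4*P**2 (L(h, P) = (2*P)*(2*P) = 4*P**2)
Z = 27780 (Z = (-21 + 4*11**2)*60 = (-21 + 4*121)*60 = (-21 + 484)*60 = 463*60 = 27780)
Z - s(-56) = 27780 - 1*(-77) = 27780 + 77 = 27857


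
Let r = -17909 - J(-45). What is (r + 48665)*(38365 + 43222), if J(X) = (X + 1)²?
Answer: 2351337340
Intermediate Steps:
J(X) = (1 + X)²
r = -19845 (r = -17909 - (1 - 45)² = -17909 - 1*(-44)² = -17909 - 1*1936 = -17909 - 1936 = -19845)
(r + 48665)*(38365 + 43222) = (-19845 + 48665)*(38365 + 43222) = 28820*81587 = 2351337340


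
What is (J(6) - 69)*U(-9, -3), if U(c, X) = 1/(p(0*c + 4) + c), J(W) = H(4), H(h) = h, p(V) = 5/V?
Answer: 260/31 ≈ 8.3871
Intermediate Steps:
J(W) = 4
U(c, X) = 1/(5/4 + c) (U(c, X) = 1/(5/(0*c + 4) + c) = 1/(5/(0 + 4) + c) = 1/(5/4 + c))
(J(6) - 69)*U(-9, -3) = (4 - 69)*(4/(5 + 4*(-9))) = -260/(5 - 36) = -260/(-31) = -260*(-1)/31 = -65*(-4/31) = 260/31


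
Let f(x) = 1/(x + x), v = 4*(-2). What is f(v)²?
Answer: 1/256 ≈ 0.0039063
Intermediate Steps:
v = -8
f(x) = 1/(2*x)
f(v)² = ((½)/(-8))² = ((½)*(-⅛))² = (-1/16)² = 1/256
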